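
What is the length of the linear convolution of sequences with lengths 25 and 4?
Linear/full convolution length: m + n - 1 = 25 + 4 - 1 = 28

28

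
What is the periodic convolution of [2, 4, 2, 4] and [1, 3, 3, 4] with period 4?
Use y[k] = Σ_j a[j]·b[(k-j) mod 4]. y[0] = 2×1 + 4×4 + 2×3 + 4×3 = 36; y[1] = 2×3 + 4×1 + 2×4 + 4×3 = 30; y[2] = 2×3 + 4×3 + 2×1 + 4×4 = 36; y[3] = 2×4 + 4×3 + 2×3 + 4×1 = 30. Result: [36, 30, 36, 30]

[36, 30, 36, 30]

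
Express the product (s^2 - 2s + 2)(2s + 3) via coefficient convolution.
Ascending coefficients: a = [2, -2, 1], b = [3, 2]. c[0] = 2×3 = 6; c[1] = 2×2 + -2×3 = -2; c[2] = -2×2 + 1×3 = -1; c[3] = 1×2 = 2. Result coefficients: [6, -2, -1, 2] → 2s^3 - s^2 - 2s + 6

2s^3 - s^2 - 2s + 6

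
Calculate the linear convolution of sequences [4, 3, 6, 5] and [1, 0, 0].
y[0] = 4×1 = 4; y[1] = 4×0 + 3×1 = 3; y[2] = 4×0 + 3×0 + 6×1 = 6; y[3] = 3×0 + 6×0 + 5×1 = 5; y[4] = 6×0 + 5×0 = 0; y[5] = 5×0 = 0

[4, 3, 6, 5, 0, 0]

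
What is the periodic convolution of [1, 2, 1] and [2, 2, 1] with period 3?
Use y[k] = Σ_j x[j]·h[(k-j) mod 3]. y[0] = 1×2 + 2×1 + 1×2 = 6; y[1] = 1×2 + 2×2 + 1×1 = 7; y[2] = 1×1 + 2×2 + 1×2 = 7. Result: [6, 7, 7]

[6, 7, 7]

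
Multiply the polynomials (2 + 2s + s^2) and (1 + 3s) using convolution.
Ascending coefficients: a = [2, 2, 1], b = [1, 3]. c[0] = 2×1 = 2; c[1] = 2×3 + 2×1 = 8; c[2] = 2×3 + 1×1 = 7; c[3] = 1×3 = 3. Result coefficients: [2, 8, 7, 3] → 2 + 8s + 7s^2 + 3s^3

2 + 8s + 7s^2 + 3s^3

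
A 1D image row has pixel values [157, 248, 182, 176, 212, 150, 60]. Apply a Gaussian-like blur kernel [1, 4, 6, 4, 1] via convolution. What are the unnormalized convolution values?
Convolve image row [157, 248, 182, 176, 212, 150, 60] with kernel [1, 4, 6, 4, 1]: y[0] = 157×1 = 157; y[1] = 157×4 + 248×1 = 876; y[2] = 157×6 + 248×4 + 182×1 = 2116; y[3] = 157×4 + 248×6 + 182×4 + 176×1 = 3020; y[4] = 157×1 + 248×4 + 182×6 + 176×4 + 212×1 = 3157; y[5] = 248×1 + 182×4 + 176×6 + 212×4 + 150×1 = 3030; y[6] = 182×1 + 176×4 + 212×6 + 150×4 + 60×1 = 2818; y[7] = 176×1 + 212×4 + 150×6 + 60×4 = 2164; y[8] = 212×1 + 150×4 + 60×6 = 1172; y[9] = 150×1 + 60×4 = 390; y[10] = 60×1 = 60 → [157, 876, 2116, 3020, 3157, 3030, 2818, 2164, 1172, 390, 60]. Normalization factor = sum(kernel) = 16.

[157, 876, 2116, 3020, 3157, 3030, 2818, 2164, 1172, 390, 60]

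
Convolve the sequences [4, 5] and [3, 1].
y[0] = 4×3 = 12; y[1] = 4×1 + 5×3 = 19; y[2] = 5×1 = 5

[12, 19, 5]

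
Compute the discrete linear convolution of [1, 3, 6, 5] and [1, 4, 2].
y[0] = 1×1 = 1; y[1] = 1×4 + 3×1 = 7; y[2] = 1×2 + 3×4 + 6×1 = 20; y[3] = 3×2 + 6×4 + 5×1 = 35; y[4] = 6×2 + 5×4 = 32; y[5] = 5×2 = 10

[1, 7, 20, 35, 32, 10]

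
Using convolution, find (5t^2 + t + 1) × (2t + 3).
Ascending coefficients: a = [1, 1, 5], b = [3, 2]. c[0] = 1×3 = 3; c[1] = 1×2 + 1×3 = 5; c[2] = 1×2 + 5×3 = 17; c[3] = 5×2 = 10. Result coefficients: [3, 5, 17, 10] → 10t^3 + 17t^2 + 5t + 3

10t^3 + 17t^2 + 5t + 3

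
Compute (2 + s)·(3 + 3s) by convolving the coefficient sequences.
Ascending coefficients: a = [2, 1], b = [3, 3]. c[0] = 2×3 = 6; c[1] = 2×3 + 1×3 = 9; c[2] = 1×3 = 3. Result coefficients: [6, 9, 3] → 6 + 9s + 3s^2

6 + 9s + 3s^2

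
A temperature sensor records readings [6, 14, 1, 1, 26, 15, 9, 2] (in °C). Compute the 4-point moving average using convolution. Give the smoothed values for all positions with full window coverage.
4-point moving average kernel = [1, 1, 1, 1]. Apply in 'valid' mode (full window coverage): avg[0] = (6 + 14 + 1 + 1) / 4 = 5.5; avg[1] = (14 + 1 + 1 + 26) / 4 = 10.5; avg[2] = (1 + 1 + 26 + 15) / 4 = 10.75; avg[3] = (1 + 26 + 15 + 9) / 4 = 12.75; avg[4] = (26 + 15 + 9 + 2) / 4 = 13.0. Smoothed values: [5.5, 10.5, 10.75, 12.75, 13.0]

[5.5, 10.5, 10.75, 12.75, 13.0]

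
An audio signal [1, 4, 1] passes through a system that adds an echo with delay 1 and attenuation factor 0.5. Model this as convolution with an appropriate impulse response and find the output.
Direct-path + delayed-attenuated-path model → impulse response h = [1, 0.5] (1 at lag 0, 0.5 at lag 1). Output y[n] = x[n] + 0.5·x[n - 1] (with x[n] = 0 outside 0..2): y[0] = 1 + 0.5×0 = 1; y[1] = 4 + 0.5×1 = 4.5; y[2] = 1 + 0.5×4 = 3.0; y[3] = 0 + 0.5×1 = 0.5. So y = [1, 4.5, 3.0, 0.5]

[1, 4.5, 3.0, 0.5]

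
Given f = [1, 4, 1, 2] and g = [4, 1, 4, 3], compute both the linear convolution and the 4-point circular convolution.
Linear: y_lin[0] = 1×4 = 4; y_lin[1] = 1×1 + 4×4 = 17; y_lin[2] = 1×4 + 4×1 + 1×4 = 12; y_lin[3] = 1×3 + 4×4 + 1×1 + 2×4 = 28; y_lin[4] = 4×3 + 1×4 + 2×1 = 18; y_lin[5] = 1×3 + 2×4 = 11; y_lin[6] = 2×3 = 6 → [4, 17, 12, 28, 18, 11, 6]. Circular (length 4): y[0] = 1×4 + 4×3 + 1×4 + 2×1 = 22; y[1] = 1×1 + 4×4 + 1×3 + 2×4 = 28; y[2] = 1×4 + 4×1 + 1×4 + 2×3 = 18; y[3] = 1×3 + 4×4 + 1×1 + 2×4 = 28 → [22, 28, 18, 28]

Linear: [4, 17, 12, 28, 18, 11, 6], Circular: [22, 28, 18, 28]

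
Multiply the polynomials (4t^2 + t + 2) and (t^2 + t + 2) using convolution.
Ascending coefficients: a = [2, 1, 4], b = [2, 1, 1]. c[0] = 2×2 = 4; c[1] = 2×1 + 1×2 = 4; c[2] = 2×1 + 1×1 + 4×2 = 11; c[3] = 1×1 + 4×1 = 5; c[4] = 4×1 = 4. Result coefficients: [4, 4, 11, 5, 4] → 4t^4 + 5t^3 + 11t^2 + 4t + 4

4t^4 + 5t^3 + 11t^2 + 4t + 4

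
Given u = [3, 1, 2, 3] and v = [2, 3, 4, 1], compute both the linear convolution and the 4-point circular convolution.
Linear: y_lin[0] = 3×2 = 6; y_lin[1] = 3×3 + 1×2 = 11; y_lin[2] = 3×4 + 1×3 + 2×2 = 19; y_lin[3] = 3×1 + 1×4 + 2×3 + 3×2 = 19; y_lin[4] = 1×1 + 2×4 + 3×3 = 18; y_lin[5] = 2×1 + 3×4 = 14; y_lin[6] = 3×1 = 3 → [6, 11, 19, 19, 18, 14, 3]. Circular (length 4): y[0] = 3×2 + 1×1 + 2×4 + 3×3 = 24; y[1] = 3×3 + 1×2 + 2×1 + 3×4 = 25; y[2] = 3×4 + 1×3 + 2×2 + 3×1 = 22; y[3] = 3×1 + 1×4 + 2×3 + 3×2 = 19 → [24, 25, 22, 19]

Linear: [6, 11, 19, 19, 18, 14, 3], Circular: [24, 25, 22, 19]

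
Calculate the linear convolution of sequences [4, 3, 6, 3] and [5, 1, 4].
y[0] = 4×5 = 20; y[1] = 4×1 + 3×5 = 19; y[2] = 4×4 + 3×1 + 6×5 = 49; y[3] = 3×4 + 6×1 + 3×5 = 33; y[4] = 6×4 + 3×1 = 27; y[5] = 3×4 = 12

[20, 19, 49, 33, 27, 12]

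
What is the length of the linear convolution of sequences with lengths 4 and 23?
Linear/full convolution length: m + n - 1 = 4 + 23 - 1 = 26

26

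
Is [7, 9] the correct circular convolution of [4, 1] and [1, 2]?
Recompute circular convolution of [4, 1] and [1, 2]: y[0] = 4×1 + 1×2 = 6; y[1] = 4×2 + 1×1 = 9 → [6, 9]. Compare to given [7, 9]: they differ at index 0: given 7, correct 6, so answer: No

No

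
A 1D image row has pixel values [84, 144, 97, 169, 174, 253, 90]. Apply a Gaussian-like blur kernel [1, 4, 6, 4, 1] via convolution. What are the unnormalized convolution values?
Convolve image row [84, 144, 97, 169, 174, 253, 90] with kernel [1, 4, 6, 4, 1]: y[0] = 84×1 = 84; y[1] = 84×4 + 144×1 = 480; y[2] = 84×6 + 144×4 + 97×1 = 1177; y[3] = 84×4 + 144×6 + 97×4 + 169×1 = 1757; y[4] = 84×1 + 144×4 + 97×6 + 169×4 + 174×1 = 2092; y[5] = 144×1 + 97×4 + 169×6 + 174×4 + 253×1 = 2495; y[6] = 97×1 + 169×4 + 174×6 + 253×4 + 90×1 = 2919; y[7] = 169×1 + 174×4 + 253×6 + 90×4 = 2743; y[8] = 174×1 + 253×4 + 90×6 = 1726; y[9] = 253×1 + 90×4 = 613; y[10] = 90×1 = 90 → [84, 480, 1177, 1757, 2092, 2495, 2919, 2743, 1726, 613, 90]. Normalization factor = sum(kernel) = 16.

[84, 480, 1177, 1757, 2092, 2495, 2919, 2743, 1726, 613, 90]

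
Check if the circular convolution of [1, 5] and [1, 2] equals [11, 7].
Recompute circular convolution of [1, 5] and [1, 2]: y[0] = 1×1 + 5×2 = 11; y[1] = 1×2 + 5×1 = 7 → [11, 7]. Given [11, 7] matches, so answer: Yes

Yes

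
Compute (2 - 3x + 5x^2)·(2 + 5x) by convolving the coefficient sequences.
Ascending coefficients: a = [2, -3, 5], b = [2, 5]. c[0] = 2×2 = 4; c[1] = 2×5 + -3×2 = 4; c[2] = -3×5 + 5×2 = -5; c[3] = 5×5 = 25. Result coefficients: [4, 4, -5, 25] → 4 + 4x - 5x^2 + 25x^3

4 + 4x - 5x^2 + 25x^3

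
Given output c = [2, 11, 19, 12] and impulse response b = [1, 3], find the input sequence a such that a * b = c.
Deconvolve c=[2, 11, 19, 12] by b=[1, 3]. Since b[0]=1, solve forward: a[0] = c[0] / 1 = 2; a[1] = (c[1] - 2×3) / 1 = 5; a[2] = (c[2] - 5×3) / 1 = 4. So a = [2, 5, 4]. Check by forward convolution: c[0] = 2×1 = 2; c[1] = 2×3 + 5×1 = 11; c[2] = 5×3 + 4×1 = 19; c[3] = 4×3 = 12

[2, 5, 4]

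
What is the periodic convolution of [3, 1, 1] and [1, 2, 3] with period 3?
Use y[k] = Σ_j a[j]·b[(k-j) mod 3]. y[0] = 3×1 + 1×3 + 1×2 = 8; y[1] = 3×2 + 1×1 + 1×3 = 10; y[2] = 3×3 + 1×2 + 1×1 = 12. Result: [8, 10, 12]

[8, 10, 12]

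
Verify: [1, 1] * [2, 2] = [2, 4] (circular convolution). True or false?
Recompute circular convolution of [1, 1] and [2, 2]: y[0] = 1×2 + 1×2 = 4; y[1] = 1×2 + 1×2 = 4 → [4, 4]. Compare to given [2, 4]: they differ at index 0: given 2, correct 4, so answer: No

No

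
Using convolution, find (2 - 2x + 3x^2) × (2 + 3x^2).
Ascending coefficients: a = [2, -2, 3], b = [2, 0, 3]. c[0] = 2×2 = 4; c[1] = 2×0 + -2×2 = -4; c[2] = 2×3 + -2×0 + 3×2 = 12; c[3] = -2×3 + 3×0 = -6; c[4] = 3×3 = 9. Result coefficients: [4, -4, 12, -6, 9] → 4 - 4x + 12x^2 - 6x^3 + 9x^4

4 - 4x + 12x^2 - 6x^3 + 9x^4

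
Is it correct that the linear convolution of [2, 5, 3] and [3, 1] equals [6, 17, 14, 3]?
Recompute linear convolution of [2, 5, 3] and [3, 1]: y[0] = 2×3 = 6; y[1] = 2×1 + 5×3 = 17; y[2] = 5×1 + 3×3 = 14; y[3] = 3×1 = 3 → [6, 17, 14, 3]. Given [6, 17, 14, 3] matches, so answer: Yes

Yes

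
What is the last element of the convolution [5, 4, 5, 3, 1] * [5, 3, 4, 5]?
Use y[k] = Σ_i a[i]·b[k-i] at k=7. y[7] = 1×5 = 5

5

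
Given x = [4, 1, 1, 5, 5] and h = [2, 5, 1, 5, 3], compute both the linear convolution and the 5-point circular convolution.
Linear: y_lin[0] = 4×2 = 8; y_lin[1] = 4×5 + 1×2 = 22; y_lin[2] = 4×1 + 1×5 + 1×2 = 11; y_lin[3] = 4×5 + 1×1 + 1×5 + 5×2 = 36; y_lin[4] = 4×3 + 1×5 + 1×1 + 5×5 + 5×2 = 53; y_lin[5] = 1×3 + 1×5 + 5×1 + 5×5 = 38; y_lin[6] = 1×3 + 5×5 + 5×1 = 33; y_lin[7] = 5×3 + 5×5 = 40; y_lin[8] = 5×3 = 15 → [8, 22, 11, 36, 53, 38, 33, 40, 15]. Circular (length 5): y[0] = 4×2 + 1×3 + 1×5 + 5×1 + 5×5 = 46; y[1] = 4×5 + 1×2 + 1×3 + 5×5 + 5×1 = 55; y[2] = 4×1 + 1×5 + 1×2 + 5×3 + 5×5 = 51; y[3] = 4×5 + 1×1 + 1×5 + 5×2 + 5×3 = 51; y[4] = 4×3 + 1×5 + 1×1 + 5×5 + 5×2 = 53 → [46, 55, 51, 51, 53]

Linear: [8, 22, 11, 36, 53, 38, 33, 40, 15], Circular: [46, 55, 51, 51, 53]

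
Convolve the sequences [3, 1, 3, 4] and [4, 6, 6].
y[0] = 3×4 = 12; y[1] = 3×6 + 1×4 = 22; y[2] = 3×6 + 1×6 + 3×4 = 36; y[3] = 1×6 + 3×6 + 4×4 = 40; y[4] = 3×6 + 4×6 = 42; y[5] = 4×6 = 24

[12, 22, 36, 40, 42, 24]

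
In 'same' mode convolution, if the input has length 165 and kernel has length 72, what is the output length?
'Same' mode returns an output with the same length as the input: 165

165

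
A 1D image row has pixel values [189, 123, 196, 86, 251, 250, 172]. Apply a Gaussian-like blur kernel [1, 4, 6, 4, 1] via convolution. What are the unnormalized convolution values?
Convolve image row [189, 123, 196, 86, 251, 250, 172] with kernel [1, 4, 6, 4, 1]: y[0] = 189×1 = 189; y[1] = 189×4 + 123×1 = 879; y[2] = 189×6 + 123×4 + 196×1 = 1822; y[3] = 189×4 + 123×6 + 196×4 + 86×1 = 2364; y[4] = 189×1 + 123×4 + 196×6 + 86×4 + 251×1 = 2452; y[5] = 123×1 + 196×4 + 86×6 + 251×4 + 250×1 = 2677; y[6] = 196×1 + 86×4 + 251×6 + 250×4 + 172×1 = 3218; y[7] = 86×1 + 251×4 + 250×6 + 172×4 = 3278; y[8] = 251×1 + 250×4 + 172×6 = 2283; y[9] = 250×1 + 172×4 = 938; y[10] = 172×1 = 172 → [189, 879, 1822, 2364, 2452, 2677, 3218, 3278, 2283, 938, 172]. Normalization factor = sum(kernel) = 16.

[189, 879, 1822, 2364, 2452, 2677, 3218, 3278, 2283, 938, 172]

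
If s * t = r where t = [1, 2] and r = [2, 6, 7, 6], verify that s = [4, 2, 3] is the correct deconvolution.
Forward-compute [4, 2, 3] * [1, 2]: r[0] = 4×1 = 4; r[1] = 4×2 + 2×1 = 10; r[2] = 2×2 + 3×1 = 7; r[3] = 3×2 = 6 → [4, 10, 7, 6]. Does not match given r = [2, 6, 7, 6].

Not verified. [4, 2, 3] * [1, 2] = [4, 10, 7, 6], which differs from [2, 6, 7, 6] at index 0.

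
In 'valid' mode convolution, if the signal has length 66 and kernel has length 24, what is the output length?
'Valid' mode counts only positions where the kernel fully overlaps the signal: m - n + 1 = 66 - 24 + 1 = 43

43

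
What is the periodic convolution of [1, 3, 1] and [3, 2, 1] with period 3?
Use y[k] = Σ_j f[j]·g[(k-j) mod 3]. y[0] = 1×3 + 3×1 + 1×2 = 8; y[1] = 1×2 + 3×3 + 1×1 = 12; y[2] = 1×1 + 3×2 + 1×3 = 10. Result: [8, 12, 10]

[8, 12, 10]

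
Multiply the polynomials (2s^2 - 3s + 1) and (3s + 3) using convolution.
Ascending coefficients: a = [1, -3, 2], b = [3, 3]. c[0] = 1×3 = 3; c[1] = 1×3 + -3×3 = -6; c[2] = -3×3 + 2×3 = -3; c[3] = 2×3 = 6. Result coefficients: [3, -6, -3, 6] → 6s^3 - 3s^2 - 6s + 3

6s^3 - 3s^2 - 6s + 3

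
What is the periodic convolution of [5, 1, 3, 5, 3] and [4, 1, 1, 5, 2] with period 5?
Use y[k] = Σ_j u[j]·v[(k-j) mod 5]. y[0] = 5×4 + 1×2 + 3×5 + 5×1 + 3×1 = 45; y[1] = 5×1 + 1×4 + 3×2 + 5×5 + 3×1 = 43; y[2] = 5×1 + 1×1 + 3×4 + 5×2 + 3×5 = 43; y[3] = 5×5 + 1×1 + 3×1 + 5×4 + 3×2 = 55; y[4] = 5×2 + 1×5 + 3×1 + 5×1 + 3×4 = 35. Result: [45, 43, 43, 55, 35]

[45, 43, 43, 55, 35]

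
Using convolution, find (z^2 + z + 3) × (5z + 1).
Ascending coefficients: a = [3, 1, 1], b = [1, 5]. c[0] = 3×1 = 3; c[1] = 3×5 + 1×1 = 16; c[2] = 1×5 + 1×1 = 6; c[3] = 1×5 = 5. Result coefficients: [3, 16, 6, 5] → 5z^3 + 6z^2 + 16z + 3

5z^3 + 6z^2 + 16z + 3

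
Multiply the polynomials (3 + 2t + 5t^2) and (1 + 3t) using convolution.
Ascending coefficients: a = [3, 2, 5], b = [1, 3]. c[0] = 3×1 = 3; c[1] = 3×3 + 2×1 = 11; c[2] = 2×3 + 5×1 = 11; c[3] = 5×3 = 15. Result coefficients: [3, 11, 11, 15] → 3 + 11t + 11t^2 + 15t^3

3 + 11t + 11t^2 + 15t^3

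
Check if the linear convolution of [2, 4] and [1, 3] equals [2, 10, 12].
Recompute linear convolution of [2, 4] and [1, 3]: y[0] = 2×1 = 2; y[1] = 2×3 + 4×1 = 10; y[2] = 4×3 = 12 → [2, 10, 12]. Given [2, 10, 12] matches, so answer: Yes

Yes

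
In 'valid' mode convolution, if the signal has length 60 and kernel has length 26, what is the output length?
'Valid' mode counts only positions where the kernel fully overlaps the signal: m - n + 1 = 60 - 26 + 1 = 35

35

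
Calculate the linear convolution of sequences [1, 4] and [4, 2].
y[0] = 1×4 = 4; y[1] = 1×2 + 4×4 = 18; y[2] = 4×2 = 8

[4, 18, 8]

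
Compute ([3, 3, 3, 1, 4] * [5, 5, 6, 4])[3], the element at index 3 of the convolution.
Use y[k] = Σ_i a[i]·b[k-i] at k=3. y[3] = 3×4 + 3×6 + 3×5 + 1×5 = 50

50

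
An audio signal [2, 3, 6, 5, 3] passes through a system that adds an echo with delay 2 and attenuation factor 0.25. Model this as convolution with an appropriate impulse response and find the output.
Direct-path + delayed-attenuated-path model → impulse response h = [1, 0, 0.25] (1 at lag 0, 0.25 at lag 2). Output y[n] = x[n] + 0.25·x[n - 2] (with x[n] = 0 outside 0..4): y[0] = 2 + 0.25×0 = 2; y[1] = 3 + 0.25×0 = 3; y[2] = 6 + 0.25×2 = 6.5; y[3] = 5 + 0.25×3 = 5.75; y[4] = 3 + 0.25×6 = 4.5; y[5] = 0 + 0.25×5 = 1.25; y[6] = 0 + 0.25×3 = 0.75. So y = [2, 3, 6.5, 5.75, 4.5, 1.25, 0.75]

[2, 3, 6.5, 5.75, 4.5, 1.25, 0.75]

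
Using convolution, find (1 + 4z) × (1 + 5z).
Ascending coefficients: a = [1, 4], b = [1, 5]. c[0] = 1×1 = 1; c[1] = 1×5 + 4×1 = 9; c[2] = 4×5 = 20. Result coefficients: [1, 9, 20] → 1 + 9z + 20z^2

1 + 9z + 20z^2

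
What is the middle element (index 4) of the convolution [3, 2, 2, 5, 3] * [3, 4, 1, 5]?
Use y[k] = Σ_i a[i]·b[k-i] at k=4. y[4] = 2×5 + 2×1 + 5×4 + 3×3 = 41

41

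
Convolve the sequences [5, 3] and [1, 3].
y[0] = 5×1 = 5; y[1] = 5×3 + 3×1 = 18; y[2] = 3×3 = 9

[5, 18, 9]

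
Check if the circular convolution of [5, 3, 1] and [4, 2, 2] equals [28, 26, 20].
Recompute circular convolution of [5, 3, 1] and [4, 2, 2]: y[0] = 5×4 + 3×2 + 1×2 = 28; y[1] = 5×2 + 3×4 + 1×2 = 24; y[2] = 5×2 + 3×2 + 1×4 = 20 → [28, 24, 20]. Compare to given [28, 26, 20]: they differ at index 1: given 26, correct 24, so answer: No

No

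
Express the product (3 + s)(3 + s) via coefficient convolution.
Ascending coefficients: a = [3, 1], b = [3, 1]. c[0] = 3×3 = 9; c[1] = 3×1 + 1×3 = 6; c[2] = 1×1 = 1. Result coefficients: [9, 6, 1] → 9 + 6s + s^2

9 + 6s + s^2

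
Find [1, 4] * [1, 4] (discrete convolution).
y[0] = 1×1 = 1; y[1] = 1×4 + 4×1 = 8; y[2] = 4×4 = 16

[1, 8, 16]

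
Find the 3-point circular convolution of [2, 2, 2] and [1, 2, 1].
Use y[k] = Σ_j x[j]·h[(k-j) mod 3]. y[0] = 2×1 + 2×1 + 2×2 = 8; y[1] = 2×2 + 2×1 + 2×1 = 8; y[2] = 2×1 + 2×2 + 2×1 = 8. Result: [8, 8, 8]

[8, 8, 8]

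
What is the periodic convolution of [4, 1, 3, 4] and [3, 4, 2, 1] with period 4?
Use y[k] = Σ_j x[j]·h[(k-j) mod 4]. y[0] = 4×3 + 1×1 + 3×2 + 4×4 = 35; y[1] = 4×4 + 1×3 + 3×1 + 4×2 = 30; y[2] = 4×2 + 1×4 + 3×3 + 4×1 = 25; y[3] = 4×1 + 1×2 + 3×4 + 4×3 = 30. Result: [35, 30, 25, 30]

[35, 30, 25, 30]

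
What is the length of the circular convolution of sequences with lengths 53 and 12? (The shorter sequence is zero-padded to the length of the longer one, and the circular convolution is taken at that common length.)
Circular convolution (zero-padding the shorter input) has length max(m, n) = max(53, 12) = 53

53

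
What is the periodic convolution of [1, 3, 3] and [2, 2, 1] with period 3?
Use y[k] = Σ_j x[j]·h[(k-j) mod 3]. y[0] = 1×2 + 3×1 + 3×2 = 11; y[1] = 1×2 + 3×2 + 3×1 = 11; y[2] = 1×1 + 3×2 + 3×2 = 13. Result: [11, 11, 13]

[11, 11, 13]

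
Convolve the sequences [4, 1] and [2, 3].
y[0] = 4×2 = 8; y[1] = 4×3 + 1×2 = 14; y[2] = 1×3 = 3

[8, 14, 3]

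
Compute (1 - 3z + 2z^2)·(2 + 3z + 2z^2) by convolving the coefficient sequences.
Ascending coefficients: a = [1, -3, 2], b = [2, 3, 2]. c[0] = 1×2 = 2; c[1] = 1×3 + -3×2 = -3; c[2] = 1×2 + -3×3 + 2×2 = -3; c[3] = -3×2 + 2×3 = 0; c[4] = 2×2 = 4. Result coefficients: [2, -3, -3, 0, 4] → 2 - 3z - 3z^2 + 4z^4

2 - 3z - 3z^2 + 4z^4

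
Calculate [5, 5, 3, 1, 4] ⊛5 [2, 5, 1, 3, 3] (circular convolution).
Use y[k] = Σ_j u[j]·v[(k-j) mod 5]. y[0] = 5×2 + 5×3 + 3×3 + 1×1 + 4×5 = 55; y[1] = 5×5 + 5×2 + 3×3 + 1×3 + 4×1 = 51; y[2] = 5×1 + 5×5 + 3×2 + 1×3 + 4×3 = 51; y[3] = 5×3 + 5×1 + 3×5 + 1×2 + 4×3 = 49; y[4] = 5×3 + 5×3 + 3×1 + 1×5 + 4×2 = 46. Result: [55, 51, 51, 49, 46]

[55, 51, 51, 49, 46]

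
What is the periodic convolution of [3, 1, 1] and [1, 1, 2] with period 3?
Use y[k] = Σ_j f[j]·g[(k-j) mod 3]. y[0] = 3×1 + 1×2 + 1×1 = 6; y[1] = 3×1 + 1×1 + 1×2 = 6; y[2] = 3×2 + 1×1 + 1×1 = 8. Result: [6, 6, 8]

[6, 6, 8]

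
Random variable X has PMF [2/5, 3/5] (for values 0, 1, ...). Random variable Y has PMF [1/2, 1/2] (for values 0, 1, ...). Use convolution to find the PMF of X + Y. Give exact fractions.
P(X+Y=k) = Σ_i P(X=i)·P(Y=k-i) — a convolution of [2/5, 3/5] and [1/2, 1/2]. P(X+Y=0) = (2/5)×(1/2) = 1/5; P(X+Y=1) = (2/5)×(1/2) + (3/5)×(1/2) = 1/5 + 3/10 = 1/2; P(X+Y=2) = (3/5)×(1/2) = 3/10. PMF: [1/5, 1/2, 3/10] (sums to 1 ✓)

[1/5, 1/2, 3/10]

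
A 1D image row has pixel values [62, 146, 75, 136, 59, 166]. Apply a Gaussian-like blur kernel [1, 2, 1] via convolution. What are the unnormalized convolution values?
Convolve image row [62, 146, 75, 136, 59, 166] with kernel [1, 2, 1]: y[0] = 62×1 = 62; y[1] = 62×2 + 146×1 = 270; y[2] = 62×1 + 146×2 + 75×1 = 429; y[3] = 146×1 + 75×2 + 136×1 = 432; y[4] = 75×1 + 136×2 + 59×1 = 406; y[5] = 136×1 + 59×2 + 166×1 = 420; y[6] = 59×1 + 166×2 = 391; y[7] = 166×1 = 166 → [62, 270, 429, 432, 406, 420, 391, 166]. Normalization factor = sum(kernel) = 4.

[62, 270, 429, 432, 406, 420, 391, 166]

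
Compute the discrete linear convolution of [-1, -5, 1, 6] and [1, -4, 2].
y[0] = -1×1 = -1; y[1] = -1×-4 + -5×1 = -1; y[2] = -1×2 + -5×-4 + 1×1 = 19; y[3] = -5×2 + 1×-4 + 6×1 = -8; y[4] = 1×2 + 6×-4 = -22; y[5] = 6×2 = 12

[-1, -1, 19, -8, -22, 12]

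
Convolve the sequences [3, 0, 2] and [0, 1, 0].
y[0] = 3×0 = 0; y[1] = 3×1 + 0×0 = 3; y[2] = 3×0 + 0×1 + 2×0 = 0; y[3] = 0×0 + 2×1 = 2; y[4] = 2×0 = 0

[0, 3, 0, 2, 0]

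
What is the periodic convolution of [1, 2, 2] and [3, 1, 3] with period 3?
Use y[k] = Σ_j u[j]·v[(k-j) mod 3]. y[0] = 1×3 + 2×3 + 2×1 = 11; y[1] = 1×1 + 2×3 + 2×3 = 13; y[2] = 1×3 + 2×1 + 2×3 = 11. Result: [11, 13, 11]

[11, 13, 11]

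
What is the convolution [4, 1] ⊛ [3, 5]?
y[0] = 4×3 = 12; y[1] = 4×5 + 1×3 = 23; y[2] = 1×5 = 5

[12, 23, 5]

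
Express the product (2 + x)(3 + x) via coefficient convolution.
Ascending coefficients: a = [2, 1], b = [3, 1]. c[0] = 2×3 = 6; c[1] = 2×1 + 1×3 = 5; c[2] = 1×1 = 1. Result coefficients: [6, 5, 1] → 6 + 5x + x^2

6 + 5x + x^2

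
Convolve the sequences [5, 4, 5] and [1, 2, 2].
y[0] = 5×1 = 5; y[1] = 5×2 + 4×1 = 14; y[2] = 5×2 + 4×2 + 5×1 = 23; y[3] = 4×2 + 5×2 = 18; y[4] = 5×2 = 10

[5, 14, 23, 18, 10]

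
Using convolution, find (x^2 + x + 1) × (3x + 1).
Ascending coefficients: a = [1, 1, 1], b = [1, 3]. c[0] = 1×1 = 1; c[1] = 1×3 + 1×1 = 4; c[2] = 1×3 + 1×1 = 4; c[3] = 1×3 = 3. Result coefficients: [1, 4, 4, 3] → 3x^3 + 4x^2 + 4x + 1

3x^3 + 4x^2 + 4x + 1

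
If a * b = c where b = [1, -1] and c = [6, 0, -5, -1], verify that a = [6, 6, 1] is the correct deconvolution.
Forward-compute [6, 6, 1] * [1, -1]: c[0] = 6×1 = 6; c[1] = 6×-1 + 6×1 = 0; c[2] = 6×-1 + 1×1 = -5; c[3] = 1×-1 = -1 → [6, 0, -5, -1]. Matches given c = [6, 0, -5, -1], so verified.

Verified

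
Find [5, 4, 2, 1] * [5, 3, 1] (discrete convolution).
y[0] = 5×5 = 25; y[1] = 5×3 + 4×5 = 35; y[2] = 5×1 + 4×3 + 2×5 = 27; y[3] = 4×1 + 2×3 + 1×5 = 15; y[4] = 2×1 + 1×3 = 5; y[5] = 1×1 = 1

[25, 35, 27, 15, 5, 1]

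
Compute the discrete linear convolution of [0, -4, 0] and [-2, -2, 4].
y[0] = 0×-2 = 0; y[1] = 0×-2 + -4×-2 = 8; y[2] = 0×4 + -4×-2 + 0×-2 = 8; y[3] = -4×4 + 0×-2 = -16; y[4] = 0×4 = 0

[0, 8, 8, -16, 0]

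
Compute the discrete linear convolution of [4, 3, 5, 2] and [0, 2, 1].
y[0] = 4×0 = 0; y[1] = 4×2 + 3×0 = 8; y[2] = 4×1 + 3×2 + 5×0 = 10; y[3] = 3×1 + 5×2 + 2×0 = 13; y[4] = 5×1 + 2×2 = 9; y[5] = 2×1 = 2

[0, 8, 10, 13, 9, 2]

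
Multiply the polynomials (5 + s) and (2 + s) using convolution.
Ascending coefficients: a = [5, 1], b = [2, 1]. c[0] = 5×2 = 10; c[1] = 5×1 + 1×2 = 7; c[2] = 1×1 = 1. Result coefficients: [10, 7, 1] → 10 + 7s + s^2

10 + 7s + s^2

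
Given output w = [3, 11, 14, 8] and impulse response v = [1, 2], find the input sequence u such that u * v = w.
Deconvolve w=[3, 11, 14, 8] by v=[1, 2]. Since v[0]=1, solve forward: u[0] = w[0] / 1 = 3; u[1] = (w[1] - 3×2) / 1 = 5; u[2] = (w[2] - 5×2) / 1 = 4. So u = [3, 5, 4]. Check by forward convolution: w[0] = 3×1 = 3; w[1] = 3×2 + 5×1 = 11; w[2] = 5×2 + 4×1 = 14; w[3] = 4×2 = 8

[3, 5, 4]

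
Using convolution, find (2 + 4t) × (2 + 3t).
Ascending coefficients: a = [2, 4], b = [2, 3]. c[0] = 2×2 = 4; c[1] = 2×3 + 4×2 = 14; c[2] = 4×3 = 12. Result coefficients: [4, 14, 12] → 4 + 14t + 12t^2

4 + 14t + 12t^2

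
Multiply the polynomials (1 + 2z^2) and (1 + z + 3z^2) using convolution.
Ascending coefficients: a = [1, 0, 2], b = [1, 1, 3]. c[0] = 1×1 = 1; c[1] = 1×1 + 0×1 = 1; c[2] = 1×3 + 0×1 + 2×1 = 5; c[3] = 0×3 + 2×1 = 2; c[4] = 2×3 = 6. Result coefficients: [1, 1, 5, 2, 6] → 1 + z + 5z^2 + 2z^3 + 6z^4

1 + z + 5z^2 + 2z^3 + 6z^4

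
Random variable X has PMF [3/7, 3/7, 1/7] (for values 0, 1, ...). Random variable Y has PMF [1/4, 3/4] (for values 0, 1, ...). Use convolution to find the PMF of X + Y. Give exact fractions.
P(X+Y=k) = Σ_i P(X=i)·P(Y=k-i) — a convolution of [3/7, 3/7, 1/7] and [1/4, 3/4]. P(X+Y=0) = (3/7)×(1/4) = 3/28; P(X+Y=1) = (3/7)×(3/4) + (3/7)×(1/4) = 9/28 + 3/28 = 3/7; P(X+Y=2) = (3/7)×(3/4) + (1/7)×(1/4) = 9/28 + 1/28 = 5/14; P(X+Y=3) = (1/7)×(3/4) = 3/28. PMF: [3/28, 3/7, 5/14, 3/28] (sums to 1 ✓)

[3/28, 3/7, 5/14, 3/28]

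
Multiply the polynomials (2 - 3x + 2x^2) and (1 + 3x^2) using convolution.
Ascending coefficients: a = [2, -3, 2], b = [1, 0, 3]. c[0] = 2×1 = 2; c[1] = 2×0 + -3×1 = -3; c[2] = 2×3 + -3×0 + 2×1 = 8; c[3] = -3×3 + 2×0 = -9; c[4] = 2×3 = 6. Result coefficients: [2, -3, 8, -9, 6] → 2 - 3x + 8x^2 - 9x^3 + 6x^4

2 - 3x + 8x^2 - 9x^3 + 6x^4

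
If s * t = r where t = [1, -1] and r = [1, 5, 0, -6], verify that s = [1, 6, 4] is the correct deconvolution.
Forward-compute [1, 6, 4] * [1, -1]: r[0] = 1×1 = 1; r[1] = 1×-1 + 6×1 = 5; r[2] = 6×-1 + 4×1 = -2; r[3] = 4×-1 = -4 → [1, 5, -2, -4]. Does not match given r = [1, 5, 0, -6].

Not verified. [1, 6, 4] * [1, -1] = [1, 5, -2, -4], which differs from [1, 5, 0, -6] at index 2.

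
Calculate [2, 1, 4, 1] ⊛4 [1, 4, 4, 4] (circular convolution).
Use y[k] = Σ_j a[j]·b[(k-j) mod 4]. y[0] = 2×1 + 1×4 + 4×4 + 1×4 = 26; y[1] = 2×4 + 1×1 + 4×4 + 1×4 = 29; y[2] = 2×4 + 1×4 + 4×1 + 1×4 = 20; y[3] = 2×4 + 1×4 + 4×4 + 1×1 = 29. Result: [26, 29, 20, 29]

[26, 29, 20, 29]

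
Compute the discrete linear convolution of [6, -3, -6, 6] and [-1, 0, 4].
y[0] = 6×-1 = -6; y[1] = 6×0 + -3×-1 = 3; y[2] = 6×4 + -3×0 + -6×-1 = 30; y[3] = -3×4 + -6×0 + 6×-1 = -18; y[4] = -6×4 + 6×0 = -24; y[5] = 6×4 = 24

[-6, 3, 30, -18, -24, 24]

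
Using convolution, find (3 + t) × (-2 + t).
Ascending coefficients: a = [3, 1], b = [-2, 1]. c[0] = 3×-2 = -6; c[1] = 3×1 + 1×-2 = 1; c[2] = 1×1 = 1. Result coefficients: [-6, 1, 1] → -6 + t + t^2

-6 + t + t^2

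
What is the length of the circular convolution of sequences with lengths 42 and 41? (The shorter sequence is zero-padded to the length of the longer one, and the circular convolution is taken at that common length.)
Circular convolution (zero-padding the shorter input) has length max(m, n) = max(42, 41) = 42

42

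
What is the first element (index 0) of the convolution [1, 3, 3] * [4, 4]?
Use y[k] = Σ_i a[i]·b[k-i] at k=0. y[0] = 1×4 = 4

4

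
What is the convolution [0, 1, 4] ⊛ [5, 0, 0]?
y[0] = 0×5 = 0; y[1] = 0×0 + 1×5 = 5; y[2] = 0×0 + 1×0 + 4×5 = 20; y[3] = 1×0 + 4×0 = 0; y[4] = 4×0 = 0

[0, 5, 20, 0, 0]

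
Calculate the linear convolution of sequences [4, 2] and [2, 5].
y[0] = 4×2 = 8; y[1] = 4×5 + 2×2 = 24; y[2] = 2×5 = 10

[8, 24, 10]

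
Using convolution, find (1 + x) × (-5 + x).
Ascending coefficients: a = [1, 1], b = [-5, 1]. c[0] = 1×-5 = -5; c[1] = 1×1 + 1×-5 = -4; c[2] = 1×1 = 1. Result coefficients: [-5, -4, 1] → -5 - 4x + x^2

-5 - 4x + x^2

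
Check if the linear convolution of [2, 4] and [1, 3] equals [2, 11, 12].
Recompute linear convolution of [2, 4] and [1, 3]: y[0] = 2×1 = 2; y[1] = 2×3 + 4×1 = 10; y[2] = 4×3 = 12 → [2, 10, 12]. Compare to given [2, 11, 12]: they differ at index 1: given 11, correct 10, so answer: No

No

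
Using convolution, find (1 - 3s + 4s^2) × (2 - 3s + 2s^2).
Ascending coefficients: a = [1, -3, 4], b = [2, -3, 2]. c[0] = 1×2 = 2; c[1] = 1×-3 + -3×2 = -9; c[2] = 1×2 + -3×-3 + 4×2 = 19; c[3] = -3×2 + 4×-3 = -18; c[4] = 4×2 = 8. Result coefficients: [2, -9, 19, -18, 8] → 2 - 9s + 19s^2 - 18s^3 + 8s^4

2 - 9s + 19s^2 - 18s^3 + 8s^4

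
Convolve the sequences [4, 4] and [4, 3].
y[0] = 4×4 = 16; y[1] = 4×3 + 4×4 = 28; y[2] = 4×3 = 12

[16, 28, 12]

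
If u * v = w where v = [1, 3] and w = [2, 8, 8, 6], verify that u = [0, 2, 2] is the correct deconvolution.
Forward-compute [0, 2, 2] * [1, 3]: w[0] = 0×1 = 0; w[1] = 0×3 + 2×1 = 2; w[2] = 2×3 + 2×1 = 8; w[3] = 2×3 = 6 → [0, 2, 8, 6]. Does not match given w = [2, 8, 8, 6].

Not verified. [0, 2, 2] * [1, 3] = [0, 2, 8, 6], which differs from [2, 8, 8, 6] at index 0.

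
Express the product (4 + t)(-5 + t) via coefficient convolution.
Ascending coefficients: a = [4, 1], b = [-5, 1]. c[0] = 4×-5 = -20; c[1] = 4×1 + 1×-5 = -1; c[2] = 1×1 = 1. Result coefficients: [-20, -1, 1] → -20 - t + t^2

-20 - t + t^2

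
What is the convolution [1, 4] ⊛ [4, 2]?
y[0] = 1×4 = 4; y[1] = 1×2 + 4×4 = 18; y[2] = 4×2 = 8

[4, 18, 8]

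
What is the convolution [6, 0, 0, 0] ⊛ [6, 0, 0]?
y[0] = 6×6 = 36; y[1] = 6×0 + 0×6 = 0; y[2] = 6×0 + 0×0 + 0×6 = 0; y[3] = 0×0 + 0×0 + 0×6 = 0; y[4] = 0×0 + 0×0 = 0; y[5] = 0×0 = 0

[36, 0, 0, 0, 0, 0]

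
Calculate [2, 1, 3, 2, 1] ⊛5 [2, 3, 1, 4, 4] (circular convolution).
Use y[k] = Σ_j a[j]·b[(k-j) mod 5]. y[0] = 2×2 + 1×4 + 3×4 + 2×1 + 1×3 = 25; y[1] = 2×3 + 1×2 + 3×4 + 2×4 + 1×1 = 29; y[2] = 2×1 + 1×3 + 3×2 + 2×4 + 1×4 = 23; y[3] = 2×4 + 1×1 + 3×3 + 2×2 + 1×4 = 26; y[4] = 2×4 + 1×4 + 3×1 + 2×3 + 1×2 = 23. Result: [25, 29, 23, 26, 23]

[25, 29, 23, 26, 23]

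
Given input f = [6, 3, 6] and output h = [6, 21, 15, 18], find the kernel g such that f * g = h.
Output length 4 = len(f) + len(g) - 1 ⇒ len(g) = 2. Solve g forward using g[k] = (h[k] - Σ_{i≥1} f[i]·g[k-i]) / f[0]: g[0] = h[0] / f[0] = 6 / 6 = 1; g[1] = (h[1] - 3×1) / f[0] = (21 - 3×1) / 6 = 3. So g = [1, 3]. Forward-check [6, 3, 6] * [1, 3]: h[0] = 6×1 = 6; h[1] = 6×3 + 3×1 = 21; h[2] = 3×3 + 6×1 = 15; h[3] = 6×3 = 18 → [6, 21, 15, 18] ✓

[1, 3]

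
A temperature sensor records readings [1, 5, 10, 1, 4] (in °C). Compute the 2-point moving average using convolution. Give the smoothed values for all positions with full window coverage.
2-point moving average kernel = [1, 1]. Apply in 'valid' mode (full window coverage): avg[0] = (1 + 5) / 2 = 3.0; avg[1] = (5 + 10) / 2 = 7.5; avg[2] = (10 + 1) / 2 = 5.5; avg[3] = (1 + 4) / 2 = 2.5. Smoothed values: [3.0, 7.5, 5.5, 2.5]

[3.0, 7.5, 5.5, 2.5]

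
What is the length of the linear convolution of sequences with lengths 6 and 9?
Linear/full convolution length: m + n - 1 = 6 + 9 - 1 = 14

14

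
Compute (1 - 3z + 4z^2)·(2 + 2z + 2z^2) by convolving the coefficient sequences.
Ascending coefficients: a = [1, -3, 4], b = [2, 2, 2]. c[0] = 1×2 = 2; c[1] = 1×2 + -3×2 = -4; c[2] = 1×2 + -3×2 + 4×2 = 4; c[3] = -3×2 + 4×2 = 2; c[4] = 4×2 = 8. Result coefficients: [2, -4, 4, 2, 8] → 2 - 4z + 4z^2 + 2z^3 + 8z^4

2 - 4z + 4z^2 + 2z^3 + 8z^4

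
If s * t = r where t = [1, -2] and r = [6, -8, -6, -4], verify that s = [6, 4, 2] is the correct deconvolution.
Forward-compute [6, 4, 2] * [1, -2]: r[0] = 6×1 = 6; r[1] = 6×-2 + 4×1 = -8; r[2] = 4×-2 + 2×1 = -6; r[3] = 2×-2 = -4 → [6, -8, -6, -4]. Matches given r = [6, -8, -6, -4], so verified.

Verified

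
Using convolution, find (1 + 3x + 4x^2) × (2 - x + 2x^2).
Ascending coefficients: a = [1, 3, 4], b = [2, -1, 2]. c[0] = 1×2 = 2; c[1] = 1×-1 + 3×2 = 5; c[2] = 1×2 + 3×-1 + 4×2 = 7; c[3] = 3×2 + 4×-1 = 2; c[4] = 4×2 = 8. Result coefficients: [2, 5, 7, 2, 8] → 2 + 5x + 7x^2 + 2x^3 + 8x^4

2 + 5x + 7x^2 + 2x^3 + 8x^4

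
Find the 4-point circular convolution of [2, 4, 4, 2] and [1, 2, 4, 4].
Use y[k] = Σ_j s[j]·t[(k-j) mod 4]. y[0] = 2×1 + 4×4 + 4×4 + 2×2 = 38; y[1] = 2×2 + 4×1 + 4×4 + 2×4 = 32; y[2] = 2×4 + 4×2 + 4×1 + 2×4 = 28; y[3] = 2×4 + 4×4 + 4×2 + 2×1 = 34. Result: [38, 32, 28, 34]

[38, 32, 28, 34]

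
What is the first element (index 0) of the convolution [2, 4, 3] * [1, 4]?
Use y[k] = Σ_i a[i]·b[k-i] at k=0. y[0] = 2×1 = 2

2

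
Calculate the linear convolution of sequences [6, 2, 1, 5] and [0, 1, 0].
y[0] = 6×0 = 0; y[1] = 6×1 + 2×0 = 6; y[2] = 6×0 + 2×1 + 1×0 = 2; y[3] = 2×0 + 1×1 + 5×0 = 1; y[4] = 1×0 + 5×1 = 5; y[5] = 5×0 = 0

[0, 6, 2, 1, 5, 0]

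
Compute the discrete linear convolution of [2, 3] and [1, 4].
y[0] = 2×1 = 2; y[1] = 2×4 + 3×1 = 11; y[2] = 3×4 = 12

[2, 11, 12]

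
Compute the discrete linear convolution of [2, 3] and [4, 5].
y[0] = 2×4 = 8; y[1] = 2×5 + 3×4 = 22; y[2] = 3×5 = 15

[8, 22, 15]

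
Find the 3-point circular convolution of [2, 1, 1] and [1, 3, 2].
Use y[k] = Σ_j a[j]·b[(k-j) mod 3]. y[0] = 2×1 + 1×2 + 1×3 = 7; y[1] = 2×3 + 1×1 + 1×2 = 9; y[2] = 2×2 + 1×3 + 1×1 = 8. Result: [7, 9, 8]

[7, 9, 8]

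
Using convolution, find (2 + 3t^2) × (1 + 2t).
Ascending coefficients: a = [2, 0, 3], b = [1, 2]. c[0] = 2×1 = 2; c[1] = 2×2 + 0×1 = 4; c[2] = 0×2 + 3×1 = 3; c[3] = 3×2 = 6. Result coefficients: [2, 4, 3, 6] → 2 + 4t + 3t^2 + 6t^3

2 + 4t + 3t^2 + 6t^3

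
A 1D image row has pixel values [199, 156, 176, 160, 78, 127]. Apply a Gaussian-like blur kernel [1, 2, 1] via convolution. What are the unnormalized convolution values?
Convolve image row [199, 156, 176, 160, 78, 127] with kernel [1, 2, 1]: y[0] = 199×1 = 199; y[1] = 199×2 + 156×1 = 554; y[2] = 199×1 + 156×2 + 176×1 = 687; y[3] = 156×1 + 176×2 + 160×1 = 668; y[4] = 176×1 + 160×2 + 78×1 = 574; y[5] = 160×1 + 78×2 + 127×1 = 443; y[6] = 78×1 + 127×2 = 332; y[7] = 127×1 = 127 → [199, 554, 687, 668, 574, 443, 332, 127]. Normalization factor = sum(kernel) = 4.

[199, 554, 687, 668, 574, 443, 332, 127]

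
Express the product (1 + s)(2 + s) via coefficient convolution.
Ascending coefficients: a = [1, 1], b = [2, 1]. c[0] = 1×2 = 2; c[1] = 1×1 + 1×2 = 3; c[2] = 1×1 = 1. Result coefficients: [2, 3, 1] → 2 + 3s + s^2

2 + 3s + s^2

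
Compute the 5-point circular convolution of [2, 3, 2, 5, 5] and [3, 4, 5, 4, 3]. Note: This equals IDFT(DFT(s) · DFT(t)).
Either evaluate y[k] = Σ_j s[j]·t[(k-j) mod 5] directly, or use IDFT(DFT(s) · DFT(t)). y[0] = 2×3 + 3×3 + 2×4 + 5×5 + 5×4 = 68; y[1] = 2×4 + 3×3 + 2×3 + 5×4 + 5×5 = 68; y[2] = 2×5 + 3×4 + 2×3 + 5×3 + 5×4 = 63; y[3] = 2×4 + 3×5 + 2×4 + 5×3 + 5×3 = 61; y[4] = 2×3 + 3×4 + 2×5 + 5×4 + 5×3 = 63. Result: [68, 68, 63, 61, 63]

[68, 68, 63, 61, 63]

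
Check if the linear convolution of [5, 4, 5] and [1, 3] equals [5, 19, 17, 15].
Recompute linear convolution of [5, 4, 5] and [1, 3]: y[0] = 5×1 = 5; y[1] = 5×3 + 4×1 = 19; y[2] = 4×3 + 5×1 = 17; y[3] = 5×3 = 15 → [5, 19, 17, 15]. Given [5, 19, 17, 15] matches, so answer: Yes

Yes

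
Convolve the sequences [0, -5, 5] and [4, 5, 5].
y[0] = 0×4 = 0; y[1] = 0×5 + -5×4 = -20; y[2] = 0×5 + -5×5 + 5×4 = -5; y[3] = -5×5 + 5×5 = 0; y[4] = 5×5 = 25

[0, -20, -5, 0, 25]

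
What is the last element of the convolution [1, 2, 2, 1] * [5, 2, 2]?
Use y[k] = Σ_i a[i]·b[k-i] at k=5. y[5] = 1×2 = 2

2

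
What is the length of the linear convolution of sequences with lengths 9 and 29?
Linear/full convolution length: m + n - 1 = 9 + 29 - 1 = 37

37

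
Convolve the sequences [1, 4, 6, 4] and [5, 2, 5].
y[0] = 1×5 = 5; y[1] = 1×2 + 4×5 = 22; y[2] = 1×5 + 4×2 + 6×5 = 43; y[3] = 4×5 + 6×2 + 4×5 = 52; y[4] = 6×5 + 4×2 = 38; y[5] = 4×5 = 20

[5, 22, 43, 52, 38, 20]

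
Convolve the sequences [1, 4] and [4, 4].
y[0] = 1×4 = 4; y[1] = 1×4 + 4×4 = 20; y[2] = 4×4 = 16

[4, 20, 16]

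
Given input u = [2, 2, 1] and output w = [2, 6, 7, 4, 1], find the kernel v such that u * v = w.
Output length 5 = len(u) + len(v) - 1 ⇒ len(v) = 3. Solve v forward using v[k] = (w[k] - Σ_{i≥1} u[i]·v[k-i]) / u[0]: v[0] = w[0] / u[0] = 2 / 2 = 1; v[1] = (w[1] - 2×1) / u[0] = (6 - 2×1) / 2 = 2; v[2] = (w[2] - 2×2 - 1×1) / u[0] = (7 - 2×2 - 1×1) / 2 = 1. So v = [1, 2, 1]. Forward-check [2, 2, 1] * [1, 2, 1]: w[0] = 2×1 = 2; w[1] = 2×2 + 2×1 = 6; w[2] = 2×1 + 2×2 + 1×1 = 7; w[3] = 2×1 + 1×2 = 4; w[4] = 1×1 = 1 → [2, 6, 7, 4, 1] ✓

[1, 2, 1]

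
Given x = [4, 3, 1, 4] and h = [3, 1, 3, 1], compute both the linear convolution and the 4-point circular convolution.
Linear: y_lin[0] = 4×3 = 12; y_lin[1] = 4×1 + 3×3 = 13; y_lin[2] = 4×3 + 3×1 + 1×3 = 18; y_lin[3] = 4×1 + 3×3 + 1×1 + 4×3 = 26; y_lin[4] = 3×1 + 1×3 + 4×1 = 10; y_lin[5] = 1×1 + 4×3 = 13; y_lin[6] = 4×1 = 4 → [12, 13, 18, 26, 10, 13, 4]. Circular (length 4): y[0] = 4×3 + 3×1 + 1×3 + 4×1 = 22; y[1] = 4×1 + 3×3 + 1×1 + 4×3 = 26; y[2] = 4×3 + 3×1 + 1×3 + 4×1 = 22; y[3] = 4×1 + 3×3 + 1×1 + 4×3 = 26 → [22, 26, 22, 26]

Linear: [12, 13, 18, 26, 10, 13, 4], Circular: [22, 26, 22, 26]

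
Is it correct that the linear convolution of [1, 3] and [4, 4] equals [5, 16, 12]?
Recompute linear convolution of [1, 3] and [4, 4]: y[0] = 1×4 = 4; y[1] = 1×4 + 3×4 = 16; y[2] = 3×4 = 12 → [4, 16, 12]. Compare to given [5, 16, 12]: they differ at index 0: given 5, correct 4, so answer: No

No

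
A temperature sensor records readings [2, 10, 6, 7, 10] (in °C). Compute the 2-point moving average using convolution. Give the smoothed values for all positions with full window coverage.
2-point moving average kernel = [1, 1]. Apply in 'valid' mode (full window coverage): avg[0] = (2 + 10) / 2 = 6.0; avg[1] = (10 + 6) / 2 = 8.0; avg[2] = (6 + 7) / 2 = 6.5; avg[3] = (7 + 10) / 2 = 8.5. Smoothed values: [6.0, 8.0, 6.5, 8.5]

[6.0, 8.0, 6.5, 8.5]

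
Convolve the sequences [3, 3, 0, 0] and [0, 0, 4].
y[0] = 3×0 = 0; y[1] = 3×0 + 3×0 = 0; y[2] = 3×4 + 3×0 + 0×0 = 12; y[3] = 3×4 + 0×0 + 0×0 = 12; y[4] = 0×4 + 0×0 = 0; y[5] = 0×4 = 0

[0, 0, 12, 12, 0, 0]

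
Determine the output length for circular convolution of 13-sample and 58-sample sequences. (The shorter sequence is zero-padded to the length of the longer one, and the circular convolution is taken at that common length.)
Circular convolution (zero-padding the shorter input) has length max(m, n) = max(13, 58) = 58

58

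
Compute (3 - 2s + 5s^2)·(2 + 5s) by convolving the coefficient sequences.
Ascending coefficients: a = [3, -2, 5], b = [2, 5]. c[0] = 3×2 = 6; c[1] = 3×5 + -2×2 = 11; c[2] = -2×5 + 5×2 = 0; c[3] = 5×5 = 25. Result coefficients: [6, 11, 0, 25] → 6 + 11s + 25s^3

6 + 11s + 25s^3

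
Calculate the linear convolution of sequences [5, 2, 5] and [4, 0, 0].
y[0] = 5×4 = 20; y[1] = 5×0 + 2×4 = 8; y[2] = 5×0 + 2×0 + 5×4 = 20; y[3] = 2×0 + 5×0 = 0; y[4] = 5×0 = 0

[20, 8, 20, 0, 0]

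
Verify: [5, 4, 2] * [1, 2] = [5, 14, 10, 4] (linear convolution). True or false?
Recompute linear convolution of [5, 4, 2] and [1, 2]: y[0] = 5×1 = 5; y[1] = 5×2 + 4×1 = 14; y[2] = 4×2 + 2×1 = 10; y[3] = 2×2 = 4 → [5, 14, 10, 4]. Given [5, 14, 10, 4] matches, so answer: Yes

Yes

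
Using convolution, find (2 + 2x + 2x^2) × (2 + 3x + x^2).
Ascending coefficients: a = [2, 2, 2], b = [2, 3, 1]. c[0] = 2×2 = 4; c[1] = 2×3 + 2×2 = 10; c[2] = 2×1 + 2×3 + 2×2 = 12; c[3] = 2×1 + 2×3 = 8; c[4] = 2×1 = 2. Result coefficients: [4, 10, 12, 8, 2] → 4 + 10x + 12x^2 + 8x^3 + 2x^4

4 + 10x + 12x^2 + 8x^3 + 2x^4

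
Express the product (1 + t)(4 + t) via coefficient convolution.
Ascending coefficients: a = [1, 1], b = [4, 1]. c[0] = 1×4 = 4; c[1] = 1×1 + 1×4 = 5; c[2] = 1×1 = 1. Result coefficients: [4, 5, 1] → 4 + 5t + t^2

4 + 5t + t^2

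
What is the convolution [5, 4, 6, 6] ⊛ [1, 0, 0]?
y[0] = 5×1 = 5; y[1] = 5×0 + 4×1 = 4; y[2] = 5×0 + 4×0 + 6×1 = 6; y[3] = 4×0 + 6×0 + 6×1 = 6; y[4] = 6×0 + 6×0 = 0; y[5] = 6×0 = 0

[5, 4, 6, 6, 0, 0]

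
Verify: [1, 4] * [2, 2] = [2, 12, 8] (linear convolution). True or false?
Recompute linear convolution of [1, 4] and [2, 2]: y[0] = 1×2 = 2; y[1] = 1×2 + 4×2 = 10; y[2] = 4×2 = 8 → [2, 10, 8]. Compare to given [2, 12, 8]: they differ at index 1: given 12, correct 10, so answer: No

No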